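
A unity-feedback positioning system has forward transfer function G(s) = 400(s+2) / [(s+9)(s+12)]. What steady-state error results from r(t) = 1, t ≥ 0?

G(s) has no factors of s in the denominator, so the system is type 0.
K_p = lim_{s→0} G(s) = 400·2 / (9·12) = 200/27.
e_ss = 1/(1 + K_p) = 1/(227/27) = 27/227.

27/227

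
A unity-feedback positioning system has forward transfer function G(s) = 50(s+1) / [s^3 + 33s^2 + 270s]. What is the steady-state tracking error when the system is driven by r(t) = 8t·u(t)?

43.2

The denominator has no term below 270s — 1 pole at s=0, type 1.
K_v = lim_{s→0} s·G(s) = 50·1 / 270 = 5/27.
e_ss = 8/K_v = 8/(5/27) = 43.2.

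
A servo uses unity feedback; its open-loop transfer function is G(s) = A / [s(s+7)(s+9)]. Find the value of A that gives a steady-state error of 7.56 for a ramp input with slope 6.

G(s) has one factor of s in the denominator, so the system is type 1.
K_v = lim_{s→0} s·G(s) = A / (7·9) = (1/63)·A.
e_ss = 6/K_v = 7.56 ⇒ K_v = 50/63 ⇒ A = (50/63)/(1/63) = 50.

50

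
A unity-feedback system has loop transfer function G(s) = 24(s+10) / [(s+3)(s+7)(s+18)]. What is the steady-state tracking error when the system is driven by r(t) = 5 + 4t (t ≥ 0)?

The open loop has no poles at the origin → type 0 system. Taking each input component in turn:
  • 5: e_ss = 5/(1+K_p) with K_p=40/63 → 315/103.
  • 4t: a type-0 system cannot track it, e_ss → ∞.
The unbounded component dominates.

infinity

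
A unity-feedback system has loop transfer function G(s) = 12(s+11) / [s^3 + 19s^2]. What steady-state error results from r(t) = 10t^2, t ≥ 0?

95/33

Factoring s^2 from the denominator leaves a polynomial with constant term 19, so the system is type 2.
K_a = lim_{s→0} s^2·G(s) = 12·11 / 19 = 132/19.
r(t) = 10t^2 gives R(s) = 20/s^3.
e_ss = 20/K_a = 20/(132/19) = 95/33.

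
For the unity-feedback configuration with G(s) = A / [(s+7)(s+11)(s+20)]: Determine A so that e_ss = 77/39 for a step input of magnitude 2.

G(s) has no factors of s in the denominator, so the system is type 0.
K_p = lim_{s→0} G(s) = A / (7·11·20) = (1/1540)·A.
e_ss = 2/(1 + K_p) = 77/39 ⇒ 1 + (1/1540)·A = 78/77 ⇒ A = 20.

20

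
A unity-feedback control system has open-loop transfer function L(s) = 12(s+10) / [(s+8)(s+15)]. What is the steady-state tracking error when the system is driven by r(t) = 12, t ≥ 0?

6

The open loop has no poles at the origin → type 0 system.
K_p = lim_{s→0} L(s) = 12·10 / (8·15) = 1.
e_ss = 12/(1 + K_p) = 12/2 = 6.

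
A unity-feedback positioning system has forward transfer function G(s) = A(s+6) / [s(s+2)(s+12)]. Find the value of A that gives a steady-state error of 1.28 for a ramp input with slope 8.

25

G(s) has one factor of s in the denominator, so the system is type 1.
K_v = lim_{s→0} s·G(s) = A·6 / (2·12) = 0.25·A.
e_ss = 8/K_v = 1.28 ⇒ K_v = 6.25 ⇒ A = 6.25/0.25 = 25.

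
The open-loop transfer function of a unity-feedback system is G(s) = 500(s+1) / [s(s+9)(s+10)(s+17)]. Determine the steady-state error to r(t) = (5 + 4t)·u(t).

One free integrator in G(s): this is a type 1 system. By superposition:
  • 5: tracked with zero error.
  • 4t: e_ss = 4/K_v with K_v=50/153 → 12.24.
Total e_ss = 12.24.

12.24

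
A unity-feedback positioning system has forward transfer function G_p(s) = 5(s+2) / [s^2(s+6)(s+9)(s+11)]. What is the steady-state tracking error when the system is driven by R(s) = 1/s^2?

Two free integrators in G_p(s): this is a type 2 system.
K_v = ∞ for a type-2 system; e_ss to a ramp is zero.

0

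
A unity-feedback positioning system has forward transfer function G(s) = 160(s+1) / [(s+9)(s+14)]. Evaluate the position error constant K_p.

80/63

The open loop has no poles at the origin → type 0 system.
K_p = lim_{s→0} G(s) = 160·1 / (9·14) = 80/63.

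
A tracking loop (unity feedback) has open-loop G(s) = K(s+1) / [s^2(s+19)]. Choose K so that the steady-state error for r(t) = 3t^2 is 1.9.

The open loop has two poles at the origin → type 2 system.
K_a = lim_{s→0} s^2·G(s) = K·1 / (19) = (1/19)·K.
e_ss = 6/K_a = 1.9 ⇒ K_a = 60/19 ⇒ K = (60/19)/(1/19) = 60.

60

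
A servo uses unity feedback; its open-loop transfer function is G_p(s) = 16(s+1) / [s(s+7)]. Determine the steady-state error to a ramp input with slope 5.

The open loop has one pole at the origin → type 1 system.
K_v = lim_{s→0} s·G_p(s) = 16·1 / (7) = 16/7.
e_ss = 5/K_v = 5/(16/7) = 2.1875.

2.1875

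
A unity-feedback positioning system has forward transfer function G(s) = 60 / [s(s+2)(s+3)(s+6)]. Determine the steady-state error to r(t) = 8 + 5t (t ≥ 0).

3

The open loop has one pole at the origin → type 1 system. By superposition:
  • 8: tracked with zero error.
  • 5t: e_ss = 5/K_v with K_v=5/3 → 3.
Total e_ss = 3.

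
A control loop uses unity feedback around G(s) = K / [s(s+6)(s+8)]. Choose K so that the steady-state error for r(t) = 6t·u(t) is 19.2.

15

System type = 1 (one pole at s=0).
K_v = lim_{s→0} s·G(s) = K / (6·8) = (1/48)·K.
e_ss = 6/K_v = 19.2 ⇒ K_v = 0.3125 ⇒ K = 0.3125/(1/48) = 15.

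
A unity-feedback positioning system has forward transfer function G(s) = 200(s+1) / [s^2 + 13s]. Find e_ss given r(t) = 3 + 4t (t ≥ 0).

0.26

Lowest-order denominator term is 13s, so the open loop has 1 pole at the origin → type 1 system. By superposition:
  • 3: tracked with zero error.
  • 4t: e_ss = 4/K_v with K_v=200/13 → 0.26.
Total e_ss = 0.26.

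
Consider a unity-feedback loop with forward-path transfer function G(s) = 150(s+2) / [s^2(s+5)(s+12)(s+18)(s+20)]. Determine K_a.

Two free integrators in G(s): this is a type 2 system.
K_a = lim_{s→0} s^2·G(s) = 150·2 / (5·12·18·20) = 1/72.

1/72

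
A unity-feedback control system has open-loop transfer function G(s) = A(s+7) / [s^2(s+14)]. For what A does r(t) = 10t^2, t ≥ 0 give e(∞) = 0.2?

200

System type = 2 (two poles at s=0).
K_a = lim_{s→0} s^2·G(s) = A·7 / (14) = 0.5·A.
e_ss = 20/K_a = 0.2 ⇒ K_a = 100 ⇒ A = 100/0.5 = 200.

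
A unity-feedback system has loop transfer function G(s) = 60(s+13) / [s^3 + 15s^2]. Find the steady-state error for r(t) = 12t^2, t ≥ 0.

Factoring s^2 from the denominator leaves a polynomial with constant term 15, so the system is type 2.
K_a = lim_{s→0} s^2·G(s) = 60·13 / 15 = 52.
r(t) = 12t^2 gives R(s) = 24/s^3.
e_ss = 24/K_a = 24/52 = 6/13.

6/13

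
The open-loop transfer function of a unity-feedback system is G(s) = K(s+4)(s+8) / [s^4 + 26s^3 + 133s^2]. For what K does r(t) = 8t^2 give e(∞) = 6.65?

10

The denominator has no term below 133s^2 — 2 poles at s=0, type 2.
K_a = lim_{s→0} s^2·G(s) = K·4·8 / 133 = (32/133)·K.
e_ss = 16/K_a = 6.65 ⇒ K_a = 320/133 ⇒ K = (320/133)/(32/133) = 10.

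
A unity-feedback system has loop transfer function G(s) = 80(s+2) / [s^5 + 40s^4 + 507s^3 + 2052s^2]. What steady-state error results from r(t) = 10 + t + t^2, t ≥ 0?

Factoring s^2 from the denominator leaves a polynomial with constant term 2052, so the system is type 2. By superposition:
  • 10: tracked with zero error.
  • t: tracked with zero error.
  • t^2: e_ss = 2/K_a with K_a=40/513 → 25.65.
Total e_ss = 25.65.

25.65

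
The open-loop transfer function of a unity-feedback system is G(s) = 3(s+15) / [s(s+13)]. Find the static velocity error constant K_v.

One free integrator in G(s): this is a type 1 system.
K_v = lim_{s→0} s·G(s) = 3·15 / (13) = 45/13.

45/13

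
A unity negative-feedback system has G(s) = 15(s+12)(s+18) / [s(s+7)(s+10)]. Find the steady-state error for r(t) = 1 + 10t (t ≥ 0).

System type = 1 (one pole at s=0). Taking each input component in turn:
  • 1: tracked with zero error.
  • 10t: e_ss = 10/K_v with K_v=324/7 → 35/162.
Total e_ss = 35/162.

35/162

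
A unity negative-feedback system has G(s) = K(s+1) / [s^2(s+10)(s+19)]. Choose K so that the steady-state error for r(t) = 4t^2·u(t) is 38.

The open loop has two poles at the origin → type 2 system.
K_a = lim_{s→0} s^2·G(s) = K·1 / (10·19) = (1/190)·K.
e_ss = 8/K_a = 38 ⇒ K_a = 4/19 ⇒ K = (4/19)/(1/190) = 40.

40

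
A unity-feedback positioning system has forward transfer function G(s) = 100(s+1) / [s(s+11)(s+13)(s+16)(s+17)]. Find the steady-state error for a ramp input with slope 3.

G(s) has one factor of s in the denominator, so the system is type 1.
K_v = lim_{s→0} s·G(s) = 100·1 / (11·13·16·17) = 25/9724.
e_ss = 3/K_v = 3/(25/9724) = 1166.88.

1166.88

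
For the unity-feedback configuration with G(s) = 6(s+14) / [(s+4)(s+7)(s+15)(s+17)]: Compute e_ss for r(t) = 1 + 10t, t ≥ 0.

No free integrators in G(s): this is a type 0 system. Treating each term separately:
  • 1: e_ss = 1/(1+K_p) with K_p=1/85 → 85/86.
  • 10t: a type-0 system cannot track it, e_ss → ∞.
The unbounded component dominates.

infinity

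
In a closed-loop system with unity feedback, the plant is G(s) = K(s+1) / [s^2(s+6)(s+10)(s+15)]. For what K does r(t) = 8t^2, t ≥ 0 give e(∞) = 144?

100

System type = 2 (two poles at s=0).
K_a = lim_{s→0} s^2·G(s) = K·1 / (6·10·15) = (1/900)·K.
e_ss = 16/K_a = 144 ⇒ K_a = 1/9 ⇒ K = (1/9)/(1/900) = 100.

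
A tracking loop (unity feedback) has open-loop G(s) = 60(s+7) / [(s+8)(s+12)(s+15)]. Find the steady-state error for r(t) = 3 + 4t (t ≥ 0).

infinity

No free integrators in G(s): this is a type 0 system. Treating each term separately:
  • 3: e_ss = 3/(1+K_p) with K_p=7/24 → 72/31.
  • 4t: a type-0 system cannot track it, e_ss → ∞.
The unbounded component dominates.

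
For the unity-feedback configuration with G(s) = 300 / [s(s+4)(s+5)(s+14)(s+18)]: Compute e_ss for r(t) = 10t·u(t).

System type = 1 (one pole at s=0).
K_v = lim_{s→0} s·G(s) = 300 / (4·5·14·18) = 5/84.
e_ss = 10/K_v = 10/(5/84) = 168.

168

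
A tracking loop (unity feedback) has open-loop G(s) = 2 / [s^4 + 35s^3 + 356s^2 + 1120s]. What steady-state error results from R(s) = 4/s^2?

2240

Factoring s from the denominator leaves a polynomial with constant term 1120, so the system is type 1.
K_v = lim_{s→0} s·G(s) = 2 / 1120 = 1/560.
e_ss = 4/K_v = 4/(1/560) = 2240.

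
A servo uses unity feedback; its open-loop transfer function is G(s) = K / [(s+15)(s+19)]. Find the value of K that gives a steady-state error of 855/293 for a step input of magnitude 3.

No free integrators in G(s): this is a type 0 system.
K_p = lim_{s→0} G(s) = K / (15·19) = (1/285)·K.
e_ss = 3/(1 + K_p) = 855/293 ⇒ 1 + (1/285)·K = 293/285 ⇒ K = 8.

8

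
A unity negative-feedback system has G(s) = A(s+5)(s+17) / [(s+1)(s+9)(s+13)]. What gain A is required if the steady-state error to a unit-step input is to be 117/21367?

250

No free integrators in G(s): this is a type 0 system.
K_p = lim_{s→0} G(s) = A·5·17 / (1·9·13) = (85/117)·A.
e_ss = 1/(1 + K_p) = 117/21367 ⇒ 1 + (85/117)·A = 21367/117 ⇒ A = 250.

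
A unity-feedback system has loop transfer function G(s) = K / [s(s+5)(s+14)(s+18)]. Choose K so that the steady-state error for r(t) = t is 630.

2

G(s) has one factor of s in the denominator, so the system is type 1.
K_v = lim_{s→0} s·G(s) = K / (5·14·18) = (1/1260)·K.
e_ss = 1/K_v = 630 ⇒ K_v = 1/630 ⇒ K = (1/630)/(1/1260) = 2.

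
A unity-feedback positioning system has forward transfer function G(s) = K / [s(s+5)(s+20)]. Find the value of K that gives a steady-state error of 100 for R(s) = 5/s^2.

System type = 1 (one pole at s=0).
K_v = lim_{s→0} s·G(s) = K / (5·20) = 0.01·K.
e_ss = 5/K_v = 100 ⇒ K_v = 0.05 ⇒ K = 0.05/0.01 = 5.

5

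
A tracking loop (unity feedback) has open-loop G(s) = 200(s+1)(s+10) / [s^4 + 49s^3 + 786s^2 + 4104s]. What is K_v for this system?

Factoring s from the denominator leaves a polynomial with constant term 4104, so the system is type 1.
K_v = lim_{s→0} s·G(s) = 200·1·10 / 4104 = 250/513.

250/513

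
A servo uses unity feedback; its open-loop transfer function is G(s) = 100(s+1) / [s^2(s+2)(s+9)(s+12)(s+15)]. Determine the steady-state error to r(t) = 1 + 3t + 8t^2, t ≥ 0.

518.4

G(s) has two factors of s in the denominator, so the system is type 2. Taking each input component in turn:
  • 1: tracked with zero error.
  • 3t: tracked with zero error.
  • 8t^2: e_ss = 16/K_a with K_a=5/162 → 518.4.
Total e_ss = 518.4.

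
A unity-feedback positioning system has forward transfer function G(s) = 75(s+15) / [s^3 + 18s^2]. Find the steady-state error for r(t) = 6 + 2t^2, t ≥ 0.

0.064

The denominator has no term below 18s^2 — 2 poles at s=0, type 2. By superposition:
  • 6: tracked with zero error.
  • 2t^2: e_ss = 4/K_a with K_a=62.5 → 0.064.
Total e_ss = 0.064.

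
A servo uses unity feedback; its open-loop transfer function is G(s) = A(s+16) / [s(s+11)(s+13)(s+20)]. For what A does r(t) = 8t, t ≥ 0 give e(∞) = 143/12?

120

The open loop has one pole at the origin → type 1 system.
K_v = lim_{s→0} s·G(s) = A·16 / (11·13·20) = (4/715)·A.
e_ss = 8/K_v = 143/12 ⇒ K_v = 96/143 ⇒ A = (96/143)/(4/715) = 120.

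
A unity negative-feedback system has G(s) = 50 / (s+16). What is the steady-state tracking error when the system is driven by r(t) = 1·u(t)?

System type = 0 (no poles at s=0).
K_p = lim_{s→0} G(s) = 50 / (16) = 3.125.
e_ss = 1/(1 + K_p) = 1/4.125 = 8/33.

8/33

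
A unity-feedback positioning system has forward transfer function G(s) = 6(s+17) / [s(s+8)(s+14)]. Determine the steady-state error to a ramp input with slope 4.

The open loop has one pole at the origin → type 1 system.
K_v = lim_{s→0} s·G(s) = 6·17 / (8·14) = 51/56.
e_ss = 4/K_v = 4/(51/56) = 224/51.

224/51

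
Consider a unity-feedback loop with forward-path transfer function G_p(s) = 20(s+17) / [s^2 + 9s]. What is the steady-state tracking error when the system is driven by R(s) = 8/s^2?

18/85

Lowest-order denominator term is 9s, so the open loop has 1 pole at the origin → type 1 system.
K_v = lim_{s→0} s·G_p(s) = 20·17 / 9 = 340/9.
e_ss = 8/K_v = 8/(340/9) = 18/85.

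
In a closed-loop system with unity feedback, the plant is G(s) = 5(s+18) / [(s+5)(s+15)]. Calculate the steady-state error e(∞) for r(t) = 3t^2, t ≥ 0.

G(s) has no factors of s in the denominator, so the system is type 0.
K_a = lim_{s→0} s^2·G(s) = 0; the steady-state error to this parabolic input grows without bound.

infinity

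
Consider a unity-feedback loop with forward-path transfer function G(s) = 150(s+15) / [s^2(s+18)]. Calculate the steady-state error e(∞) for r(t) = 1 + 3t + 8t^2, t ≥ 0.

0.128

Two free integrators in G(s): this is a type 2 system. By superposition:
  • 1: tracked with zero error.
  • 3t: tracked with zero error.
  • 8t^2: e_ss = 16/K_a with K_a=125 → 0.128.
Total e_ss = 0.128.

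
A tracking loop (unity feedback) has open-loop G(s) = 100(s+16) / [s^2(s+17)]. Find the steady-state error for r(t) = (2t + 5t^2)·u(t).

The open loop has two poles at the origin → type 2 system. Treating each term separately:
  • 2t: tracked with zero error.
  • 5t^2: e_ss = 10/K_a with K_a=1600/17 → 17/160.
Total e_ss = 17/160.

17/160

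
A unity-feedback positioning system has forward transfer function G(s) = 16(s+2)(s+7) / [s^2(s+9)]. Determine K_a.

Two free integrators in G(s): this is a type 2 system.
K_a = lim_{s→0} s^2·G(s) = 16·2·7 / (9) = 224/9.

224/9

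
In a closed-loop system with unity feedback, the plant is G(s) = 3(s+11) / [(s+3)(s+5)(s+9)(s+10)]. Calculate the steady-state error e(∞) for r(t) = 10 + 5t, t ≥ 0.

G(s) has no factors of s in the denominator, so the system is type 0. By superposition:
  • 10: e_ss = 10/(1+K_p) with K_p=11/450 → 4500/461.
  • 5t: a type-0 system cannot track it, e_ss → ∞.
The unbounded component dominates.

infinity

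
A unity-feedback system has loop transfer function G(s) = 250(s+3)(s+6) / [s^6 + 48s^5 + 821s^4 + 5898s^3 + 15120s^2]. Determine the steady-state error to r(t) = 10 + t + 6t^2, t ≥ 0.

Lowest-order denominator term is 15120s^2, so the open loop has 2 poles at the origin → type 2 system. Taking each input component in turn:
  • 10: tracked with zero error.
  • t: tracked with zero error.
  • 6t^2: e_ss = 12/K_a with K_a=25/84 → 40.32.
Total e_ss = 40.32.

40.32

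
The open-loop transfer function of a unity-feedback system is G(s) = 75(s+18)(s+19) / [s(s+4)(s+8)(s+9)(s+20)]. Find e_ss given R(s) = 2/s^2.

128/285

G(s) has one factor of s in the denominator, so the system is type 1.
K_v = lim_{s→0} s·G(s) = 75·18·19 / (4·8·9·20) = 285/64.
e_ss = 2/K_v = 2/(285/64) = 128/285.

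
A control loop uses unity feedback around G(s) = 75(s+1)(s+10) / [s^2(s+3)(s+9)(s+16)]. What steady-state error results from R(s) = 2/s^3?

1.152

The open loop has two poles at the origin → type 2 system.
K_a = lim_{s→0} s^2·G(s) = 75·1·10 / (3·9·16) = 125/72.
r(t) = t^2 gives R(s) = 2/s^3.
e_ss = 2/K_a = 2/(125/72) = 1.152.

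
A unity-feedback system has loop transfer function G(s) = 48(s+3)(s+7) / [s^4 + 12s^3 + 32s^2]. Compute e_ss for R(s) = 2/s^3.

4/63

Factoring s^2 from the denominator leaves a polynomial with constant term 32, so the system is type 2.
K_a = lim_{s→0} s^2·G(s) = 48·3·7 / 32 = 31.5.
r(t) = t^2 gives R(s) = 2/s^3.
e_ss = 2/K_a = 2/31.5 = 4/63.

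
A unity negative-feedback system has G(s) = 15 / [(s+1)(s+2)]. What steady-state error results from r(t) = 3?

No free integrators in G(s): this is a type 0 system.
K_p = lim_{s→0} G(s) = 15 / (1·2) = 7.5.
e_ss = 3/(1 + K_p) = 3/8.5 = 6/17.

6/17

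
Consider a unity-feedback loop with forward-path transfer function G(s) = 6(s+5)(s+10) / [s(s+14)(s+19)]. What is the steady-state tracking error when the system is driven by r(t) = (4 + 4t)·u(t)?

266/75

One free integrator in G(s): this is a type 1 system. Taking each input component in turn:
  • 4: tracked with zero error.
  • 4t: e_ss = 4/K_v with K_v=150/133 → 266/75.
Total e_ss = 266/75.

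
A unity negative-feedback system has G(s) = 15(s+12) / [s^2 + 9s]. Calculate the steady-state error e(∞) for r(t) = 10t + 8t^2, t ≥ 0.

Lowest-order denominator term is 9s, so the open loop has 1 pole at the origin → type 1 system. By superposition:
  • 10t: e_ss = 10/K_v with K_v=20 → 0.5.
  • 8t^2: a type-1 system cannot track it, e_ss → ∞.
The unbounded component dominates.

infinity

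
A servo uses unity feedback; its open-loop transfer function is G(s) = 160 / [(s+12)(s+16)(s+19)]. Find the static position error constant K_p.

5/114

System type = 0 (no poles at s=0).
K_p = lim_{s→0} G(s) = 160 / (12·16·19) = 5/114.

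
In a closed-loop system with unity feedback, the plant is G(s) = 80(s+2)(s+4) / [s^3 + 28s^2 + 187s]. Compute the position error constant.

infinity

K_p = lim_{s→0} G(s); with 1 pole at the origin the limit diverges, so K_p = ∞.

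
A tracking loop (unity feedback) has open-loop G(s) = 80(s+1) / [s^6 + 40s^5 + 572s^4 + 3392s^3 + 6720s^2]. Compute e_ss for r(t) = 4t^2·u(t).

Lowest-order denominator term is 6720s^2, so the open loop has 2 poles at the origin → type 2 system.
K_a = lim_{s→0} s^2·G(s) = 80·1 / 6720 = 1/84.
r(t) = 4t^2 gives R(s) = 8/s^3.
e_ss = 8/K_a = 8/(1/84) = 672.

672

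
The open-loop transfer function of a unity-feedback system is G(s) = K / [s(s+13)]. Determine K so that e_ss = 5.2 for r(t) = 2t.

One free integrator in G(s): this is a type 1 system.
K_v = lim_{s→0} s·G(s) = K / (13) = (1/13)·K.
e_ss = 2/K_v = 5.2 ⇒ K_v = 5/13 ⇒ K = (5/13)/(1/13) = 5.

5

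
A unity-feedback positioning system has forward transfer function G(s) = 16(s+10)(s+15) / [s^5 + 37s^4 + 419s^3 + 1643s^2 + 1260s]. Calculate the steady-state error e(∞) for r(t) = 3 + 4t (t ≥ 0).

The denominator has no term below 1260s — 1 pole at s=0, type 1. Treating each term separately:
  • 3: tracked with zero error.
  • 4t: e_ss = 4/K_v with K_v=40/21 → 2.1.
Total e_ss = 2.1.

2.1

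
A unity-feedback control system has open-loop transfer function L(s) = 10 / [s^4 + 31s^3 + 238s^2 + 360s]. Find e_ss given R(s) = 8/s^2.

288

The denominator has no term below 360s — 1 pole at s=0, type 1.
K_v = lim_{s→0} s·L(s) = 10 / 360 = 1/36.
e_ss = 8/K_v = 8/(1/36) = 288.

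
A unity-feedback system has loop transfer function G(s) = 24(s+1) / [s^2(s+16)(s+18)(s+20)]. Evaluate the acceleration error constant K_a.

The open loop has two poles at the origin → type 2 system.
K_a = lim_{s→0} s^2·G(s) = 24·1 / (16·18·20) = 1/240.

1/240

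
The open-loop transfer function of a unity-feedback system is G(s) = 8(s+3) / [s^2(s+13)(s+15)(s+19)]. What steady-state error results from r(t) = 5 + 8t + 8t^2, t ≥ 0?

Two free integrators in G(s): this is a type 2 system. Taking each input component in turn:
  • 5: tracked with zero error.
  • 8t: tracked with zero error.
  • 8t^2: e_ss = 16/K_a with K_a=8/1235 → 2470.
Total e_ss = 2470.

2470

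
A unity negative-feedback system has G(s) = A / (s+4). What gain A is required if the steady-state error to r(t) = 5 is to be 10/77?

G(s) has no factors of s in the denominator, so the system is type 0.
K_p = lim_{s→0} G(s) = A / (4) = 0.25·A.
e_ss = 5/(1 + K_p) = 10/77 ⇒ 1 + 0.25·A = 38.5 ⇒ A = 150.

150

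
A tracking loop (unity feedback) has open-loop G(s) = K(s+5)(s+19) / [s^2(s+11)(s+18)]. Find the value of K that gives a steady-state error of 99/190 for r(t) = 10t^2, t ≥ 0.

System type = 2 (two poles at s=0).
K_a = lim_{s→0} s^2·G(s) = K·5·19 / (11·18) = (95/198)·K.
e_ss = 20/K_a = 99/190 ⇒ K_a = 3800/99 ⇒ K = (3800/99)/(95/198) = 80.

80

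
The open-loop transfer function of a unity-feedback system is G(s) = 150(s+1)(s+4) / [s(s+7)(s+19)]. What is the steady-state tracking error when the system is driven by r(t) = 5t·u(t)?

G(s) has one factor of s in the denominator, so the system is type 1.
K_v = lim_{s→0} s·G(s) = 150·1·4 / (7·19) = 600/133.
e_ss = 5/K_v = 5/(600/133) = 133/120.

133/120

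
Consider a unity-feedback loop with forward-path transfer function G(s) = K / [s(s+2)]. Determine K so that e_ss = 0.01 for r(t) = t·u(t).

One free integrator in G(s): this is a type 1 system.
K_v = lim_{s→0} s·G(s) = K / (2) = 0.5·K.
e_ss = 1/K_v = 0.01 ⇒ K_v = 100 ⇒ K = 100/0.5 = 200.

200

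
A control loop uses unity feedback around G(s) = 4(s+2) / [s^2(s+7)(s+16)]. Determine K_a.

G(s) has two factors of s in the denominator, so the system is type 2.
K_a = lim_{s→0} s^2·G(s) = 4·2 / (7·16) = 1/14.

1/14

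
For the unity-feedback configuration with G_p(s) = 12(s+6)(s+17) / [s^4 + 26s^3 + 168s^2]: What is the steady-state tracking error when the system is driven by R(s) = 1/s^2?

0

The denominator has no term below 168s^2 — 2 poles at s=0, type 2.
K_v = ∞ for a type-2 system; e_ss to a ramp is zero.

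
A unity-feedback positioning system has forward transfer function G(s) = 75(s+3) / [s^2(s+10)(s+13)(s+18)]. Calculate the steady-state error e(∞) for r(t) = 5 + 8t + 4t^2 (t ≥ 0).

83.2

Two free integrators in G(s): this is a type 2 system. By superposition:
  • 5: tracked with zero error.
  • 8t: tracked with zero error.
  • 4t^2: e_ss = 8/K_a with K_a=5/52 → 83.2.
Total e_ss = 83.2.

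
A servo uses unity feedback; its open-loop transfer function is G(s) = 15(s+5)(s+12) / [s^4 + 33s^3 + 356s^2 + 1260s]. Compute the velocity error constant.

Factoring s from the denominator leaves a polynomial with constant term 1260, so the system is type 1.
K_v = lim_{s→0} s·G(s) = 15·5·12 / 1260 = 5/7.

5/7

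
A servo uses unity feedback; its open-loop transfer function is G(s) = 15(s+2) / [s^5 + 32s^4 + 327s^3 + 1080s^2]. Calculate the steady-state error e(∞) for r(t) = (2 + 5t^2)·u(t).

Lowest-order denominator term is 1080s^2, so the open loop has 2 poles at the origin → type 2 system. Taking each input component in turn:
  • 2: tracked with zero error.
  • 5t^2: e_ss = 10/K_a with K_a=1/36 → 360.
Total e_ss = 360.

360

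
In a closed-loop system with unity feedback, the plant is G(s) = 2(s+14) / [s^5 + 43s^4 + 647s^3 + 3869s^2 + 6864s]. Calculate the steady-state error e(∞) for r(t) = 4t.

6864/7

Factoring s from the denominator leaves a polynomial with constant term 6864, so the system is type 1.
K_v = lim_{s→0} s·G(s) = 2·14 / 6864 = 7/1716.
e_ss = 4/K_v = 4/(7/1716) = 6864/7.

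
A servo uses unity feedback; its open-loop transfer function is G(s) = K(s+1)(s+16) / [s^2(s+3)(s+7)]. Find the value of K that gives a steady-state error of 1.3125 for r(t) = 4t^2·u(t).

8

The open loop has two poles at the origin → type 2 system.
K_a = lim_{s→0} s^2·G(s) = K·1·16 / (3·7) = (16/21)·K.
e_ss = 8/K_a = 1.3125 ⇒ K_a = 128/21 ⇒ K = (128/21)/(16/21) = 8.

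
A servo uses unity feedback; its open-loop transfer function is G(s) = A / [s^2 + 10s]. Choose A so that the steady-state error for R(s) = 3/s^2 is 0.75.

40

The denominator has no term below 10s — 1 pole at s=0, type 1.
K_v = lim_{s→0} s·G(s) = A / 10 = 0.1·A.
e_ss = 3/K_v = 0.75 ⇒ K_v = 4 ⇒ A = 4/0.1 = 40.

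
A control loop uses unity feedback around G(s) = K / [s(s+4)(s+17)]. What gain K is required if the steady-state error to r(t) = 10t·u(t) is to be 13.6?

50

G(s) has one factor of s in the denominator, so the system is type 1.
K_v = lim_{s→0} s·G(s) = K / (4·17) = (1/68)·K.
e_ss = 10/K_v = 13.6 ⇒ K_v = 25/34 ⇒ K = (25/34)/(1/68) = 50.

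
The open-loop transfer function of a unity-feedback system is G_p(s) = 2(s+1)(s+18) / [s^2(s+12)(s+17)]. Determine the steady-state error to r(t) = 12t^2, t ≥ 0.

System type = 2 (two poles at s=0).
K_a = lim_{s→0} s^2·G_p(s) = 2·1·18 / (12·17) = 3/17.
r(t) = 12t^2 gives R(s) = 24/s^3.
e_ss = 24/K_a = 24/(3/17) = 136.

136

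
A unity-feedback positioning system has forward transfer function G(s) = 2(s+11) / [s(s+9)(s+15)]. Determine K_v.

G(s) has one factor of s in the denominator, so the system is type 1.
K_v = lim_{s→0} s·G(s) = 2·11 / (9·15) = 22/135.

22/135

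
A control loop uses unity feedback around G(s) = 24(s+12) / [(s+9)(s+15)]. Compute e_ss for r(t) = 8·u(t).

No free integrators in G(s): this is a type 0 system.
K_p = lim_{s→0} G(s) = 24·12 / (9·15) = 32/15.
e_ss = 8/(1 + K_p) = 8/(47/15) = 120/47.

120/47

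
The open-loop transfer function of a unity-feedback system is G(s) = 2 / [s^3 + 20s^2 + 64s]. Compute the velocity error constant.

The denominator has no term below 64s — 1 pole at s=0, type 1.
K_v = lim_{s→0} s·G(s) = 2 / 64 = 1/32.

1/32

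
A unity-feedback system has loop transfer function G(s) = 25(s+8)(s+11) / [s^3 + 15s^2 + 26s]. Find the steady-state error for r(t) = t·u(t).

13/1100

Lowest-order denominator term is 26s, so the open loop has 1 pole at the origin → type 1 system.
K_v = lim_{s→0} s·G(s) = 25·8·11 / 26 = 1100/13.
e_ss = 1/K_v = 1/(1100/13) = 13/1100.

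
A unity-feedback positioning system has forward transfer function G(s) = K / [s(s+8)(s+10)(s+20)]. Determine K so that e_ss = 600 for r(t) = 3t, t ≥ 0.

One free integrator in G(s): this is a type 1 system.
K_v = lim_{s→0} s·G(s) = K / (8·10·20) = (1/1600)·K.
e_ss = 3/K_v = 600 ⇒ K_v = 0.005 ⇒ K = 0.005/(1/1600) = 8.

8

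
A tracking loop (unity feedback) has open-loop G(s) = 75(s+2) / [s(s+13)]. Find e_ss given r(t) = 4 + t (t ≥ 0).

The open loop has one pole at the origin → type 1 system. By superposition:
  • 4: tracked with zero error.
  • t: e_ss = 1/K_v with K_v=150/13 → 13/150.
Total e_ss = 13/150.

13/150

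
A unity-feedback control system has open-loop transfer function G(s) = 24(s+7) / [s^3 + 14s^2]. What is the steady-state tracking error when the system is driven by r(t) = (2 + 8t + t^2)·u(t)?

1/6

Lowest-order denominator term is 14s^2, so the open loop has 2 poles at the origin → type 2 system. Treating each term separately:
  • 2: tracked with zero error.
  • 8t: tracked with zero error.
  • t^2: e_ss = 2/K_a with K_a=12 → 1/6.
Total e_ss = 1/6.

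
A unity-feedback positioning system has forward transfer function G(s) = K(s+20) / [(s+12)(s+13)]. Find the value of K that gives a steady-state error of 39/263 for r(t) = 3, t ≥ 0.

150

No free integrators in G(s): this is a type 0 system.
K_p = lim_{s→0} G(s) = K·20 / (12·13) = (5/39)·K.
e_ss = 3/(1 + K_p) = 39/263 ⇒ 1 + (5/39)·K = 263/13 ⇒ K = 150.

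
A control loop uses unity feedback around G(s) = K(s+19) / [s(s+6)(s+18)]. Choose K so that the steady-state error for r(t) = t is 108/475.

G(s) has one factor of s in the denominator, so the system is type 1.
K_v = lim_{s→0} s·G(s) = K·19 / (6·18) = (19/108)·K.
e_ss = 1/K_v = 108/475 ⇒ K_v = 475/108 ⇒ K = (475/108)/(19/108) = 25.

25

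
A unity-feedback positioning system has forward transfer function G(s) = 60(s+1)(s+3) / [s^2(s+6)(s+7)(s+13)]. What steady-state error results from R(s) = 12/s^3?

G(s) has two factors of s in the denominator, so the system is type 2.
K_a = lim_{s→0} s^2·G(s) = 60·1·3 / (6·7·13) = 30/91.
r(t) = 6t^2 gives R(s) = 12/s^3.
e_ss = 12/K_a = 12/(30/91) = 36.4.

36.4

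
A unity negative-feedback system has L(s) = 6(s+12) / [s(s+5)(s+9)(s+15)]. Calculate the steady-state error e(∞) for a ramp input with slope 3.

28.125

The open loop has one pole at the origin → type 1 system.
K_v = lim_{s→0} s·L(s) = 6·12 / (5·9·15) = 8/75.
e_ss = 3/K_v = 3/(8/75) = 28.125.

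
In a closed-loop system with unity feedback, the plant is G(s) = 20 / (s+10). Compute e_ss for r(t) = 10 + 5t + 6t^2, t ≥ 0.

infinity

The open loop has no poles at the origin → type 0 system. Treating each term separately:
  • 10: e_ss = 10/(1+K_p) with K_p=2 → 10/3.
  • 5t: a type-0 system cannot track it, e_ss → ∞.
  • 6t^2: a type-0 system cannot track it, e_ss → ∞.
The unbounded component dominates.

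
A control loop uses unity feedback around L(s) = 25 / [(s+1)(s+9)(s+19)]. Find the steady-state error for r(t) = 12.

513/49

The open loop has no poles at the origin → type 0 system.
K_p = lim_{s→0} L(s) = 25 / (1·9·19) = 25/171.
e_ss = 12/(1 + K_p) = 12/(196/171) = 513/49.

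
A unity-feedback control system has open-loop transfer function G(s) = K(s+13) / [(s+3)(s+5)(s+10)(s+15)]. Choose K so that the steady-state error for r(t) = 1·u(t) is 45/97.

System type = 0 (no poles at s=0).
K_p = lim_{s→0} G(s) = K·13 / (3·5·10·15) = (13/2250)·K.
e_ss = 1/(1 + K_p) = 45/97 ⇒ 1 + (13/2250)·K = 97/45 ⇒ K = 200.

200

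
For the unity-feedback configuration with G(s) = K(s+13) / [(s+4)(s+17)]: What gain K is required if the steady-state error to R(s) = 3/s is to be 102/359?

The open loop has no poles at the origin → type 0 system.
K_p = lim_{s→0} G(s) = K·13 / (4·17) = (13/68)·K.
e_ss = 3/(1 + K_p) = 102/359 ⇒ 1 + (13/68)·K = 359/34 ⇒ K = 50.

50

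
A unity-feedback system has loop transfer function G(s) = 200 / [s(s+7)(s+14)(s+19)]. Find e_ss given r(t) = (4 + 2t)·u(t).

One free integrator in G(s): this is a type 1 system. Treating each term separately:
  • 4: tracked with zero error.
  • 2t: e_ss = 2/K_v with K_v=100/931 → 18.62.
Total e_ss = 18.62.

18.62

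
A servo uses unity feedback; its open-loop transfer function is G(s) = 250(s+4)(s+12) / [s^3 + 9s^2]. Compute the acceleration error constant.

4000/3

Factoring s^2 from the denominator leaves a polynomial with constant term 9, so the system is type 2.
K_a = lim_{s→0} s^2·G(s) = 250·4·12 / 9 = 4000/3.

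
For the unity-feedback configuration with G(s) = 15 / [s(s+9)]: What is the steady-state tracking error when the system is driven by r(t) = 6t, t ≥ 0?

3.6

The open loop has one pole at the origin → type 1 system.
K_v = lim_{s→0} s·G(s) = 15 / (9) = 5/3.
e_ss = 6/K_v = 6/(5/3) = 3.6.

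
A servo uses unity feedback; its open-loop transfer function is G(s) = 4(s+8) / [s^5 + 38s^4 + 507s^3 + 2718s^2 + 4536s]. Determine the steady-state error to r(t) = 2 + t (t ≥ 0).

141.75

Factoring s from the denominator leaves a polynomial with constant term 4536, so the system is type 1. Treating each term separately:
  • 2: tracked with zero error.
  • t: e_ss = 1/K_v with K_v=4/567 → 141.75.
Total e_ss = 141.75.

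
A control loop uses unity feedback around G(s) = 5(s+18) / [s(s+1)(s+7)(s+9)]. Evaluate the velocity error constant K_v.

10/7

G(s) has one factor of s in the denominator, so the system is type 1.
K_v = lim_{s→0} s·G(s) = 5·18 / (1·7·9) = 10/7.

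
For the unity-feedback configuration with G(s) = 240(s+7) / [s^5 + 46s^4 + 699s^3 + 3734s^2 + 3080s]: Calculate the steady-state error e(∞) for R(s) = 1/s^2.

Factoring s from the denominator leaves a polynomial with constant term 3080, so the system is type 1.
K_v = lim_{s→0} s·G(s) = 240·7 / 3080 = 6/11.
e_ss = 1/K_v = 1/(6/11) = 11/6.

11/6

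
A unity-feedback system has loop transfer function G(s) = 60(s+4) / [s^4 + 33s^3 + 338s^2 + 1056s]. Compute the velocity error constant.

5/22

Lowest-order denominator term is 1056s, so the open loop has 1 pole at the origin → type 1 system.
K_v = lim_{s→0} s·G(s) = 60·4 / 1056 = 5/22.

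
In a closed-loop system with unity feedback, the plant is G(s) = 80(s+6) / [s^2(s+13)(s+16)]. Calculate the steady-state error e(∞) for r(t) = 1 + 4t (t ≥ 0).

0

System type = 2 (two poles at s=0). By superposition:
  • 1: tracked with zero error.
  • 4t: tracked with zero error.
Total e_ss = 0.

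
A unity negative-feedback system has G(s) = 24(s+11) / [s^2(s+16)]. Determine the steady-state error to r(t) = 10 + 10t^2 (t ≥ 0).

G(s) has two factors of s in the denominator, so the system is type 2. Treating each term separately:
  • 10: tracked with zero error.
  • 10t^2: e_ss = 20/K_a with K_a=16.5 → 40/33.
Total e_ss = 40/33.

40/33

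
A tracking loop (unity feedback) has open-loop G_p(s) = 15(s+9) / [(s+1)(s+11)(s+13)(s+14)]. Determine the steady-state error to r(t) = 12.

24024/2137

System type = 0 (no poles at s=0).
K_p = lim_{s→0} G_p(s) = 15·9 / (1·11·13·14) = 135/2002.
e_ss = 12/(1 + K_p) = 12/(2137/2002) = 24024/2137.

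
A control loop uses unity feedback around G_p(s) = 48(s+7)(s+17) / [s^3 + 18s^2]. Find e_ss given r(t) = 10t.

Lowest-order denominator term is 18s^2, so the open loop has 2 poles at the origin → type 2 system.
A type-2 system has K_v = ∞, so it tracks a ramp input with zero steady-state error.

0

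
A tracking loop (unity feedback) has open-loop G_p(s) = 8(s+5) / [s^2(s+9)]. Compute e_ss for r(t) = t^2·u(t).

The open loop has two poles at the origin → type 2 system.
K_a = lim_{s→0} s^2·G_p(s) = 8·5 / (9) = 40/9.
r(t) = t^2 gives R(s) = 2/s^3.
e_ss = 2/K_a = 2/(40/9) = 0.45.

0.45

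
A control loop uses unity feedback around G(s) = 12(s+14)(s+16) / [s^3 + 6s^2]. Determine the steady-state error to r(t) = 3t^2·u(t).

3/224

Factoring s^2 from the denominator leaves a polynomial with constant term 6, so the system is type 2.
K_a = lim_{s→0} s^2·G(s) = 12·14·16 / 6 = 448.
r(t) = 3t^2 gives R(s) = 6/s^3.
e_ss = 6/K_a = 6/448 = 3/224.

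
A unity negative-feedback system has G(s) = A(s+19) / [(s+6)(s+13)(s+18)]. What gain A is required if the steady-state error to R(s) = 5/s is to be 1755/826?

100

G(s) has no factors of s in the denominator, so the system is type 0.
K_p = lim_{s→0} G(s) = A·19 / (6·13·18) = (19/1404)·A.
e_ss = 5/(1 + K_p) = 1755/826 ⇒ 1 + (19/1404)·A = 826/351 ⇒ A = 100.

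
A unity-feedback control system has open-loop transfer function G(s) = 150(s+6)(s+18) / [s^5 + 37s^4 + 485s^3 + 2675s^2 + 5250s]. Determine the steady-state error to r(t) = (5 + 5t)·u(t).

Factoring s from the denominator leaves a polynomial with constant term 5250, so the system is type 1. Treating each term separately:
  • 5: tracked with zero error.
  • 5t: e_ss = 5/K_v with K_v=108/35 → 175/108.
Total e_ss = 175/108.

175/108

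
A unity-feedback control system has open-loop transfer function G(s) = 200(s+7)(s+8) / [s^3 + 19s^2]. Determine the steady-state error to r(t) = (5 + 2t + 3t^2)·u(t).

57/5600

Factoring s^2 from the denominator leaves a polynomial with constant term 19, so the system is type 2. Taking each input component in turn:
  • 5: tracked with zero error.
  • 2t: tracked with zero error.
  • 3t^2: e_ss = 6/K_a with K_a=11200/19 → 57/5600.
Total e_ss = 57/5600.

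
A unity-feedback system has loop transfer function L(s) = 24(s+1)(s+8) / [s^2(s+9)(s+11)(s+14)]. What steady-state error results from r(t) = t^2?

The open loop has two poles at the origin → type 2 system.
K_a = lim_{s→0} s^2·L(s) = 24·1·8 / (9·11·14) = 32/231.
r(t) = t^2 gives R(s) = 2/s^3.
e_ss = 2/K_a = 2/(32/231) = 14.4375.

14.4375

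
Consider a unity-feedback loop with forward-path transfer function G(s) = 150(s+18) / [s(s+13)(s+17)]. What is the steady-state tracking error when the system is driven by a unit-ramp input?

221/2700

The open loop has one pole at the origin → type 1 system.
K_v = lim_{s→0} s·G(s) = 150·18 / (13·17) = 2700/221.
e_ss = 1/K_v = 1/(2700/221) = 221/2700.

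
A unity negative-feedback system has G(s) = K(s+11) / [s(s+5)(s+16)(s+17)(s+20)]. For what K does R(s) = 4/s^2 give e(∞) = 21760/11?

5

The open loop has one pole at the origin → type 1 system.
K_v = lim_{s→0} s·G(s) = K·11 / (5·16·17·20) = (11/27200)·K.
e_ss = 4/K_v = 21760/11 ⇒ K_v = 11/5440 ⇒ K = (11/5440)/(11/27200) = 5.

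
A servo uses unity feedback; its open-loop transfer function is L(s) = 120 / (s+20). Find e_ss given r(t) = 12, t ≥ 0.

System type = 0 (no poles at s=0).
K_p = lim_{s→0} L(s) = 120 / (20) = 6.
e_ss = 12/(1 + K_p) = 12/7.

12/7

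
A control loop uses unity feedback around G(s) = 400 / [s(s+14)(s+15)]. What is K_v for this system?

40/21

System type = 1 (one pole at s=0).
K_v = lim_{s→0} s·G(s) = 400 / (14·15) = 40/21.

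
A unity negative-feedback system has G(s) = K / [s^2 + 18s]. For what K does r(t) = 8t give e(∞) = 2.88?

50

Lowest-order denominator term is 18s, so the open loop has 1 pole at the origin → type 1 system.
K_v = lim_{s→0} s·G(s) = K / 18 = (1/18)·K.
e_ss = 8/K_v = 2.88 ⇒ K_v = 25/9 ⇒ K = (25/9)/(1/18) = 50.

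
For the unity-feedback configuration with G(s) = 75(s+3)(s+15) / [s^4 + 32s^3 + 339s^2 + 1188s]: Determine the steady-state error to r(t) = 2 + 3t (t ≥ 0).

The denominator has no term below 1188s — 1 pole at s=0, type 1. Treating each term separately:
  • 2: tracked with zero error.
  • 3t: e_ss = 3/K_v with K_v=125/44 → 1.056.
Total e_ss = 1.056.

1.056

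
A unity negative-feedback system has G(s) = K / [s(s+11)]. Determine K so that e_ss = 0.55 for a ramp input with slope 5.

One free integrator in G(s): this is a type 1 system.
K_v = lim_{s→0} s·G(s) = K / (11) = (1/11)·K.
e_ss = 5/K_v = 0.55 ⇒ K_v = 100/11 ⇒ K = (100/11)/(1/11) = 100.

100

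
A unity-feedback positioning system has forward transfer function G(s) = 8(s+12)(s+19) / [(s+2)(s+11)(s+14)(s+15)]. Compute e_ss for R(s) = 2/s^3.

No free integrators in G(s): this is a type 0 system.
For a type-0 system K_a = 0, so e_ss to a parabolic input is unbounded.

infinity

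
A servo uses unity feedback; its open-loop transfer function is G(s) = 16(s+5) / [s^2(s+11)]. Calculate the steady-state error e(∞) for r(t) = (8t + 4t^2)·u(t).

System type = 2 (two poles at s=0). By superposition:
  • 8t: tracked with zero error.
  • 4t^2: e_ss = 8/K_a with K_a=80/11 → 1.1.
Total e_ss = 1.1.

1.1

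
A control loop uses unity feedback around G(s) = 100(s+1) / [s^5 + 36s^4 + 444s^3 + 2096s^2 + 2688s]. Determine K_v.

Lowest-order denominator term is 2688s, so the open loop has 1 pole at the origin → type 1 system.
K_v = lim_{s→0} s·G(s) = 100·1 / 2688 = 25/672.

25/672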